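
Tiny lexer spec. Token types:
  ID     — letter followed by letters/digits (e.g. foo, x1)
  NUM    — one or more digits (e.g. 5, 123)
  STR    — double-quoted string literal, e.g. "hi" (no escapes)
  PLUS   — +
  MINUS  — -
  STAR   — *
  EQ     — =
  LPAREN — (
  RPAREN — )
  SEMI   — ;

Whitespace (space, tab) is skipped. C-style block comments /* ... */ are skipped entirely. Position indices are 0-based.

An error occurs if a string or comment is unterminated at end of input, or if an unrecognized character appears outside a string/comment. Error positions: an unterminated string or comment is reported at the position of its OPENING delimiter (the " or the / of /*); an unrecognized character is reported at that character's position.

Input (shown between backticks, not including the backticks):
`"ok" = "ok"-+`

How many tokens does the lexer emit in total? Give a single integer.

Answer: 5

Derivation:
pos=0: enter STRING mode
pos=0: emit STR "ok" (now at pos=4)
pos=5: emit EQ '='
pos=7: enter STRING mode
pos=7: emit STR "ok" (now at pos=11)
pos=11: emit MINUS '-'
pos=12: emit PLUS '+'
DONE. 5 tokens: [STR, EQ, STR, MINUS, PLUS]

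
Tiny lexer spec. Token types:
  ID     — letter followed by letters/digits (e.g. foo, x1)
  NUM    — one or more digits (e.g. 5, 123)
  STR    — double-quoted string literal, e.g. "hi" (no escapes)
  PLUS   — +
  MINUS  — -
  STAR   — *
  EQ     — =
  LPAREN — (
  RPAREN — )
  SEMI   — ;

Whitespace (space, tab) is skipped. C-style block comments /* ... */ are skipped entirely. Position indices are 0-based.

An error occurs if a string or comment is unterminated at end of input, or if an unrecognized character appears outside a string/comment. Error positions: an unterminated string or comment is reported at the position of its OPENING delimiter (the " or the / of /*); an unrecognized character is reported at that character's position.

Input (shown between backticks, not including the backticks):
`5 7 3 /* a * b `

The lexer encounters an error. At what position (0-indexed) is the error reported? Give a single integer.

Answer: 6

Derivation:
pos=0: emit NUM '5' (now at pos=1)
pos=2: emit NUM '7' (now at pos=3)
pos=4: emit NUM '3' (now at pos=5)
pos=6: enter COMMENT mode (saw '/*')
pos=6: ERROR — unterminated comment (reached EOF)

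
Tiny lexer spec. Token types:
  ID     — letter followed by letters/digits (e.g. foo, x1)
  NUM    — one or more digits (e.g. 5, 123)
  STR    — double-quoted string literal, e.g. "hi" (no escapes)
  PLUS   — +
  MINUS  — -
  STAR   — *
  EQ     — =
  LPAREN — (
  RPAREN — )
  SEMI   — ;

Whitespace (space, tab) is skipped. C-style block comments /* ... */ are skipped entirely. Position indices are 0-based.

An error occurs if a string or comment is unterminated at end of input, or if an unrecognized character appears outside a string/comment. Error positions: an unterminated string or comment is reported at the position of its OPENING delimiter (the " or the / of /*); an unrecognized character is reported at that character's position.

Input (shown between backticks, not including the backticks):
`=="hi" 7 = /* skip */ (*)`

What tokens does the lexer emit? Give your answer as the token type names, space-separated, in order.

Answer: EQ EQ STR NUM EQ LPAREN STAR RPAREN

Derivation:
pos=0: emit EQ '='
pos=1: emit EQ '='
pos=2: enter STRING mode
pos=2: emit STR "hi" (now at pos=6)
pos=7: emit NUM '7' (now at pos=8)
pos=9: emit EQ '='
pos=11: enter COMMENT mode (saw '/*')
exit COMMENT mode (now at pos=21)
pos=22: emit LPAREN '('
pos=23: emit STAR '*'
pos=24: emit RPAREN ')'
DONE. 8 tokens: [EQ, EQ, STR, NUM, EQ, LPAREN, STAR, RPAREN]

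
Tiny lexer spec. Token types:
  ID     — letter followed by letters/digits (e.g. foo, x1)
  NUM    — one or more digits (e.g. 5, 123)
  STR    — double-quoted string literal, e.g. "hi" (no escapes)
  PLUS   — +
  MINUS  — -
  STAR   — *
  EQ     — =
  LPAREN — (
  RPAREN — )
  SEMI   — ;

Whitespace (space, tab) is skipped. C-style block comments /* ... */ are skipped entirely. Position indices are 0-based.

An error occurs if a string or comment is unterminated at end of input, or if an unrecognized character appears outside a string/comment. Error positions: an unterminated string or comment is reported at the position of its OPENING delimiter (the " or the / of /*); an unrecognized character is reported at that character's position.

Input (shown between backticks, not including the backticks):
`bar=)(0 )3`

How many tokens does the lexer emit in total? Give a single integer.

pos=0: emit ID 'bar' (now at pos=3)
pos=3: emit EQ '='
pos=4: emit RPAREN ')'
pos=5: emit LPAREN '('
pos=6: emit NUM '0' (now at pos=7)
pos=8: emit RPAREN ')'
pos=9: emit NUM '3' (now at pos=10)
DONE. 7 tokens: [ID, EQ, RPAREN, LPAREN, NUM, RPAREN, NUM]

Answer: 7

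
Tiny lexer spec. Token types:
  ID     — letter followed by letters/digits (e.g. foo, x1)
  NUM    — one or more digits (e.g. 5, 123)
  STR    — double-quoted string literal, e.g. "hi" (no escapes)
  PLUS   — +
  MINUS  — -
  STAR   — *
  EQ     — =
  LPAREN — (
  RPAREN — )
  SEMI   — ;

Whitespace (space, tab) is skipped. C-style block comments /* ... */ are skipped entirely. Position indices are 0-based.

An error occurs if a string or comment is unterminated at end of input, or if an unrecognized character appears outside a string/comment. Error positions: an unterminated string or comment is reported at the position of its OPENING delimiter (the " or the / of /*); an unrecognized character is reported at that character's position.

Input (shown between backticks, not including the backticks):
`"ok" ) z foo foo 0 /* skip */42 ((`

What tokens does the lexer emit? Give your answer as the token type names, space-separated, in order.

Answer: STR RPAREN ID ID ID NUM NUM LPAREN LPAREN

Derivation:
pos=0: enter STRING mode
pos=0: emit STR "ok" (now at pos=4)
pos=5: emit RPAREN ')'
pos=7: emit ID 'z' (now at pos=8)
pos=9: emit ID 'foo' (now at pos=12)
pos=13: emit ID 'foo' (now at pos=16)
pos=17: emit NUM '0' (now at pos=18)
pos=19: enter COMMENT mode (saw '/*')
exit COMMENT mode (now at pos=29)
pos=29: emit NUM '42' (now at pos=31)
pos=32: emit LPAREN '('
pos=33: emit LPAREN '('
DONE. 9 tokens: [STR, RPAREN, ID, ID, ID, NUM, NUM, LPAREN, LPAREN]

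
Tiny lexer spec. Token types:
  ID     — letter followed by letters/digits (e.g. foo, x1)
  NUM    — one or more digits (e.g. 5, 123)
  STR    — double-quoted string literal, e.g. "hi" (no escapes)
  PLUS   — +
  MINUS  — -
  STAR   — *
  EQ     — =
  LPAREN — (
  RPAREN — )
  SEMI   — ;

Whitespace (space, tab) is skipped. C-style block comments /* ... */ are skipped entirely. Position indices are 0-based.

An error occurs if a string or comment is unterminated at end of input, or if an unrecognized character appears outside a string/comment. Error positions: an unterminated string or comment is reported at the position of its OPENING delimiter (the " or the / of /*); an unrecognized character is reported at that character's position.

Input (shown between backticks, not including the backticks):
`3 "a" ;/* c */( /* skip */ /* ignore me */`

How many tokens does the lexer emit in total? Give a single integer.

Answer: 4

Derivation:
pos=0: emit NUM '3' (now at pos=1)
pos=2: enter STRING mode
pos=2: emit STR "a" (now at pos=5)
pos=6: emit SEMI ';'
pos=7: enter COMMENT mode (saw '/*')
exit COMMENT mode (now at pos=14)
pos=14: emit LPAREN '('
pos=16: enter COMMENT mode (saw '/*')
exit COMMENT mode (now at pos=26)
pos=27: enter COMMENT mode (saw '/*')
exit COMMENT mode (now at pos=42)
DONE. 4 tokens: [NUM, STR, SEMI, LPAREN]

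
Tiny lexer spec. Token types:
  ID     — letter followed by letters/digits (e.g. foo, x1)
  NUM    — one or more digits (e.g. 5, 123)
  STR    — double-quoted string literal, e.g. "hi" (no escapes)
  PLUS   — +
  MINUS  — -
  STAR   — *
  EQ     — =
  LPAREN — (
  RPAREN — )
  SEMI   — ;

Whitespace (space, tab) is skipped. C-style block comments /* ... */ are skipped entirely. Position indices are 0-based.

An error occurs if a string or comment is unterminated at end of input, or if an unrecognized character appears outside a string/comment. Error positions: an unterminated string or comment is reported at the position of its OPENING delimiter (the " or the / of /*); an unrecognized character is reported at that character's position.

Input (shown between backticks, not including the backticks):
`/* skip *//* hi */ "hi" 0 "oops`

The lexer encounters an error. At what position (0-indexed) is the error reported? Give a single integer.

Answer: 26

Derivation:
pos=0: enter COMMENT mode (saw '/*')
exit COMMENT mode (now at pos=10)
pos=10: enter COMMENT mode (saw '/*')
exit COMMENT mode (now at pos=18)
pos=19: enter STRING mode
pos=19: emit STR "hi" (now at pos=23)
pos=24: emit NUM '0' (now at pos=25)
pos=26: enter STRING mode
pos=26: ERROR — unterminated string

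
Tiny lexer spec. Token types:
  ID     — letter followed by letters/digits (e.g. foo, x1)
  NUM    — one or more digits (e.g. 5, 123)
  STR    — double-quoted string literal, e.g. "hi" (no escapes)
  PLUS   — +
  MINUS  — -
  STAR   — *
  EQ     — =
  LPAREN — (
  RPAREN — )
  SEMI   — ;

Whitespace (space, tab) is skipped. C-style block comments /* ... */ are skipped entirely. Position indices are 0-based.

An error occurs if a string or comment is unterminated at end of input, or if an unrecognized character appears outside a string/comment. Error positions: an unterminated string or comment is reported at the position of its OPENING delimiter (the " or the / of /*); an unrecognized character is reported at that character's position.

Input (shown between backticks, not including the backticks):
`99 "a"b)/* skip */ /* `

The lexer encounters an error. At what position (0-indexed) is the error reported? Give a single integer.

pos=0: emit NUM '99' (now at pos=2)
pos=3: enter STRING mode
pos=3: emit STR "a" (now at pos=6)
pos=6: emit ID 'b' (now at pos=7)
pos=7: emit RPAREN ')'
pos=8: enter COMMENT mode (saw '/*')
exit COMMENT mode (now at pos=18)
pos=19: enter COMMENT mode (saw '/*')
pos=19: ERROR — unterminated comment (reached EOF)

Answer: 19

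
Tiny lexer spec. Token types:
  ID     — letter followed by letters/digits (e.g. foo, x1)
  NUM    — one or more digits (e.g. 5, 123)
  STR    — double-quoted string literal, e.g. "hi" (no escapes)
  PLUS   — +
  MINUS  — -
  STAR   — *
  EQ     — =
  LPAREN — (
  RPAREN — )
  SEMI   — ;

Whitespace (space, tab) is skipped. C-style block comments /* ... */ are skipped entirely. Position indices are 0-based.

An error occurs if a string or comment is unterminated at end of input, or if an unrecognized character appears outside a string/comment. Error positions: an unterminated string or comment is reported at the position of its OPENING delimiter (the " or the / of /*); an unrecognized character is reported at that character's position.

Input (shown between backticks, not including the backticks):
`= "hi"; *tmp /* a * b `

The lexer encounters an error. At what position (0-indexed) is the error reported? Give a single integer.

Answer: 13

Derivation:
pos=0: emit EQ '='
pos=2: enter STRING mode
pos=2: emit STR "hi" (now at pos=6)
pos=6: emit SEMI ';'
pos=8: emit STAR '*'
pos=9: emit ID 'tmp' (now at pos=12)
pos=13: enter COMMENT mode (saw '/*')
pos=13: ERROR — unterminated comment (reached EOF)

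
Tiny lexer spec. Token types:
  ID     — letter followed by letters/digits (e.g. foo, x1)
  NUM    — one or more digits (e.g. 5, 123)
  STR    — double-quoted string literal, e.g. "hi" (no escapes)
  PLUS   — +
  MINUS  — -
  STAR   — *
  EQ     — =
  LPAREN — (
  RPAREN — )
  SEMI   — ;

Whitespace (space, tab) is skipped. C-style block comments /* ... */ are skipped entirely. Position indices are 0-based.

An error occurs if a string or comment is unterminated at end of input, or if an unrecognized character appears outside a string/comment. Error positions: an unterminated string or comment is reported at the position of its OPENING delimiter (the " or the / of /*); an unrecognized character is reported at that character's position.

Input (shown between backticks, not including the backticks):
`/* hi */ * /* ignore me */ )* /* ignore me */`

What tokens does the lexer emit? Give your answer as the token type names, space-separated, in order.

pos=0: enter COMMENT mode (saw '/*')
exit COMMENT mode (now at pos=8)
pos=9: emit STAR '*'
pos=11: enter COMMENT mode (saw '/*')
exit COMMENT mode (now at pos=26)
pos=27: emit RPAREN ')'
pos=28: emit STAR '*'
pos=30: enter COMMENT mode (saw '/*')
exit COMMENT mode (now at pos=45)
DONE. 3 tokens: [STAR, RPAREN, STAR]

Answer: STAR RPAREN STAR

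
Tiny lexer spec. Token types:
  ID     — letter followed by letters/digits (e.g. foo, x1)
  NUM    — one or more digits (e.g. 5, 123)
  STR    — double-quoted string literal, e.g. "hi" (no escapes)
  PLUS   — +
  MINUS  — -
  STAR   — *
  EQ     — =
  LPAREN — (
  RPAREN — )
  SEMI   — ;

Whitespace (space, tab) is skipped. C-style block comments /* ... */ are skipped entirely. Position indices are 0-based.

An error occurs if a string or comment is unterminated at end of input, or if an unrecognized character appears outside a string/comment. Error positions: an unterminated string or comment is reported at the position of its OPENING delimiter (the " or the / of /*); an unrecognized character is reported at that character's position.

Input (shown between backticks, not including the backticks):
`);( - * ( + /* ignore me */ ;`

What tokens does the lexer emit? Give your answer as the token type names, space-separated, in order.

Answer: RPAREN SEMI LPAREN MINUS STAR LPAREN PLUS SEMI

Derivation:
pos=0: emit RPAREN ')'
pos=1: emit SEMI ';'
pos=2: emit LPAREN '('
pos=4: emit MINUS '-'
pos=6: emit STAR '*'
pos=8: emit LPAREN '('
pos=10: emit PLUS '+'
pos=12: enter COMMENT mode (saw '/*')
exit COMMENT mode (now at pos=27)
pos=28: emit SEMI ';'
DONE. 8 tokens: [RPAREN, SEMI, LPAREN, MINUS, STAR, LPAREN, PLUS, SEMI]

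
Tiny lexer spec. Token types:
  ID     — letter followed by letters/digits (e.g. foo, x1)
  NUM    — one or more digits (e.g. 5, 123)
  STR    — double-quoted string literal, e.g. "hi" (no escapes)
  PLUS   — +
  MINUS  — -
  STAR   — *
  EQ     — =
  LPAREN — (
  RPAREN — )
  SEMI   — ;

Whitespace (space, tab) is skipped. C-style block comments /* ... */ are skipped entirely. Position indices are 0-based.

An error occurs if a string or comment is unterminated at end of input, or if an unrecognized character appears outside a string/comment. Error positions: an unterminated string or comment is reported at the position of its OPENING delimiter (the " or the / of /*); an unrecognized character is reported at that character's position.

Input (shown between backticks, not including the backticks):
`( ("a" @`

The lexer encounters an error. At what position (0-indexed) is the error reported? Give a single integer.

pos=0: emit LPAREN '('
pos=2: emit LPAREN '('
pos=3: enter STRING mode
pos=3: emit STR "a" (now at pos=6)
pos=7: ERROR — unrecognized char '@'

Answer: 7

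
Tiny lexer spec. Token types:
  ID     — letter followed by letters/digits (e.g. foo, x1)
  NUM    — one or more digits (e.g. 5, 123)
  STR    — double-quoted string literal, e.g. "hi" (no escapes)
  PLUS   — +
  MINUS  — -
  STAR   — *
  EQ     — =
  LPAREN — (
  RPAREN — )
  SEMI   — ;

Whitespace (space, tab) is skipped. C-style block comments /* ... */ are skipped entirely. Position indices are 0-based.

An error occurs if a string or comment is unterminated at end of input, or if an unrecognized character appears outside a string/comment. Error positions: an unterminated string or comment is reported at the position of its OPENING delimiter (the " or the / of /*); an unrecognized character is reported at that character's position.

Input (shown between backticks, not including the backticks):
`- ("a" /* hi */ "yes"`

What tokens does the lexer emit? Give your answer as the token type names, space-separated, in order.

Answer: MINUS LPAREN STR STR

Derivation:
pos=0: emit MINUS '-'
pos=2: emit LPAREN '('
pos=3: enter STRING mode
pos=3: emit STR "a" (now at pos=6)
pos=7: enter COMMENT mode (saw '/*')
exit COMMENT mode (now at pos=15)
pos=16: enter STRING mode
pos=16: emit STR "yes" (now at pos=21)
DONE. 4 tokens: [MINUS, LPAREN, STR, STR]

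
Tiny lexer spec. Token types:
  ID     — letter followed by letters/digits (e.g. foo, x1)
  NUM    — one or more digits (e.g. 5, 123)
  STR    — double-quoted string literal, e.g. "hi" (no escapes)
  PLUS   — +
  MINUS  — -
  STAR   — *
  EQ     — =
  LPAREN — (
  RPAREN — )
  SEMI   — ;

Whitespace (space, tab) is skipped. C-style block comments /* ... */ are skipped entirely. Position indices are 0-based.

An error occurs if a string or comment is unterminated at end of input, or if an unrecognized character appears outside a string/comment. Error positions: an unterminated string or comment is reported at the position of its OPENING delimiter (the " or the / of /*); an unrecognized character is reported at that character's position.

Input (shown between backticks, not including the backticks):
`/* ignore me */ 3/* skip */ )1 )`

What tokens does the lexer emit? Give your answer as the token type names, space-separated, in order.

Answer: NUM RPAREN NUM RPAREN

Derivation:
pos=0: enter COMMENT mode (saw '/*')
exit COMMENT mode (now at pos=15)
pos=16: emit NUM '3' (now at pos=17)
pos=17: enter COMMENT mode (saw '/*')
exit COMMENT mode (now at pos=27)
pos=28: emit RPAREN ')'
pos=29: emit NUM '1' (now at pos=30)
pos=31: emit RPAREN ')'
DONE. 4 tokens: [NUM, RPAREN, NUM, RPAREN]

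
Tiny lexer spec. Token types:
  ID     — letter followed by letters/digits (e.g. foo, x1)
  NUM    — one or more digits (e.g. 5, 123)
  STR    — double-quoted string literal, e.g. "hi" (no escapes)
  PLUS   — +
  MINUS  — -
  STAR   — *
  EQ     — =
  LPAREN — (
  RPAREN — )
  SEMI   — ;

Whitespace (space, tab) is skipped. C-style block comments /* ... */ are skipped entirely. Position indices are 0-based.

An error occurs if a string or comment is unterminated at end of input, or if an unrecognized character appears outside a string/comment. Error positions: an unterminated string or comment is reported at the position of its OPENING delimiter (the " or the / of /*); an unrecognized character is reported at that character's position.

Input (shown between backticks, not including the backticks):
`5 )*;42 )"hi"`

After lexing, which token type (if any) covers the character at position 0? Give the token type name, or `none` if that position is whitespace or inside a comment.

Answer: NUM

Derivation:
pos=0: emit NUM '5' (now at pos=1)
pos=2: emit RPAREN ')'
pos=3: emit STAR '*'
pos=4: emit SEMI ';'
pos=5: emit NUM '42' (now at pos=7)
pos=8: emit RPAREN ')'
pos=9: enter STRING mode
pos=9: emit STR "hi" (now at pos=13)
DONE. 7 tokens: [NUM, RPAREN, STAR, SEMI, NUM, RPAREN, STR]
Position 0: char is '5' -> NUM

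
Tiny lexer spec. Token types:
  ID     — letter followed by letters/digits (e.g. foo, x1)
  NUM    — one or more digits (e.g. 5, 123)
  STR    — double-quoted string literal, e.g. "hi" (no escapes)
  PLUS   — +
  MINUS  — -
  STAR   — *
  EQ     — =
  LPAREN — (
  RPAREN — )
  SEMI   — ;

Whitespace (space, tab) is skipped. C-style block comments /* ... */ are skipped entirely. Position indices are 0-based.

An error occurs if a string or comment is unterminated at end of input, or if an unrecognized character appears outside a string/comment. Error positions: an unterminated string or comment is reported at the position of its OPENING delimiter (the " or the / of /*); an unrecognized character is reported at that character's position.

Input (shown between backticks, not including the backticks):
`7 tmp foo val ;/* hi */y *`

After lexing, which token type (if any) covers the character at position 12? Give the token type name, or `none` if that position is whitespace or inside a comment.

pos=0: emit NUM '7' (now at pos=1)
pos=2: emit ID 'tmp' (now at pos=5)
pos=6: emit ID 'foo' (now at pos=9)
pos=10: emit ID 'val' (now at pos=13)
pos=14: emit SEMI ';'
pos=15: enter COMMENT mode (saw '/*')
exit COMMENT mode (now at pos=23)
pos=23: emit ID 'y' (now at pos=24)
pos=25: emit STAR '*'
DONE. 7 tokens: [NUM, ID, ID, ID, SEMI, ID, STAR]
Position 12: char is 'l' -> ID

Answer: ID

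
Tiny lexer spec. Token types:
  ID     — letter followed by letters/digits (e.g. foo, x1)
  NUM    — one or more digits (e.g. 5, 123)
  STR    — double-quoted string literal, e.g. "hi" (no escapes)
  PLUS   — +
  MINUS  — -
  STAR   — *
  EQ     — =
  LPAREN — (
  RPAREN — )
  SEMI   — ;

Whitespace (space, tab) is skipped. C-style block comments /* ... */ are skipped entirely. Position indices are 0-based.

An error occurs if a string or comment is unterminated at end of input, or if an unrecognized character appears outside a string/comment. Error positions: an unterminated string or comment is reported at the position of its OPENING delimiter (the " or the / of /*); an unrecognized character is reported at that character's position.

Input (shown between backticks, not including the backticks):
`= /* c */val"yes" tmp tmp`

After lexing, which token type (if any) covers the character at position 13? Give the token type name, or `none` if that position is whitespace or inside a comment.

Answer: STR

Derivation:
pos=0: emit EQ '='
pos=2: enter COMMENT mode (saw '/*')
exit COMMENT mode (now at pos=9)
pos=9: emit ID 'val' (now at pos=12)
pos=12: enter STRING mode
pos=12: emit STR "yes" (now at pos=17)
pos=18: emit ID 'tmp' (now at pos=21)
pos=22: emit ID 'tmp' (now at pos=25)
DONE. 5 tokens: [EQ, ID, STR, ID, ID]
Position 13: char is 'y' -> STR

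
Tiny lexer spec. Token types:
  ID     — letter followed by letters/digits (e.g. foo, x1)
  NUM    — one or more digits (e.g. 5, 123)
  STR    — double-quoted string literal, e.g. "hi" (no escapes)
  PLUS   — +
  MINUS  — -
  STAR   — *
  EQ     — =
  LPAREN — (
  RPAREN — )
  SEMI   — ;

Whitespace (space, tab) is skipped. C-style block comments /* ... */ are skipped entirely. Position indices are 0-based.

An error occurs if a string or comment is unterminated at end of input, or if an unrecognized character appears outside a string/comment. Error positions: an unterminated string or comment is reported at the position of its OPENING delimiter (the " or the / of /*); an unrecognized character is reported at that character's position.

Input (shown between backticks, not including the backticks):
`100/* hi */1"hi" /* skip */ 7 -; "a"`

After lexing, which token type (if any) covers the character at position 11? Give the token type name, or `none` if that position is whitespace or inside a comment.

Answer: NUM

Derivation:
pos=0: emit NUM '100' (now at pos=3)
pos=3: enter COMMENT mode (saw '/*')
exit COMMENT mode (now at pos=11)
pos=11: emit NUM '1' (now at pos=12)
pos=12: enter STRING mode
pos=12: emit STR "hi" (now at pos=16)
pos=17: enter COMMENT mode (saw '/*')
exit COMMENT mode (now at pos=27)
pos=28: emit NUM '7' (now at pos=29)
pos=30: emit MINUS '-'
pos=31: emit SEMI ';'
pos=33: enter STRING mode
pos=33: emit STR "a" (now at pos=36)
DONE. 7 tokens: [NUM, NUM, STR, NUM, MINUS, SEMI, STR]
Position 11: char is '1' -> NUM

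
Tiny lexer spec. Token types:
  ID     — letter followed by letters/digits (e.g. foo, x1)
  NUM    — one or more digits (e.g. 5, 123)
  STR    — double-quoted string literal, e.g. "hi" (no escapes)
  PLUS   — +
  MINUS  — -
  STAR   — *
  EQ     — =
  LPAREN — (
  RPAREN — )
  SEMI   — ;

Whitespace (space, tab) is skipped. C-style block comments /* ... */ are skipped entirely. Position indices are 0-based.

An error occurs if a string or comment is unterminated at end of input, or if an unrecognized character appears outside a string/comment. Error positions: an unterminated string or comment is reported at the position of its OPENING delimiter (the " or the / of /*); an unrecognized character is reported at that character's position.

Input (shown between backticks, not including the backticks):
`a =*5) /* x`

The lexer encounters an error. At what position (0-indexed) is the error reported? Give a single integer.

pos=0: emit ID 'a' (now at pos=1)
pos=2: emit EQ '='
pos=3: emit STAR '*'
pos=4: emit NUM '5' (now at pos=5)
pos=5: emit RPAREN ')'
pos=7: enter COMMENT mode (saw '/*')
pos=7: ERROR — unterminated comment (reached EOF)

Answer: 7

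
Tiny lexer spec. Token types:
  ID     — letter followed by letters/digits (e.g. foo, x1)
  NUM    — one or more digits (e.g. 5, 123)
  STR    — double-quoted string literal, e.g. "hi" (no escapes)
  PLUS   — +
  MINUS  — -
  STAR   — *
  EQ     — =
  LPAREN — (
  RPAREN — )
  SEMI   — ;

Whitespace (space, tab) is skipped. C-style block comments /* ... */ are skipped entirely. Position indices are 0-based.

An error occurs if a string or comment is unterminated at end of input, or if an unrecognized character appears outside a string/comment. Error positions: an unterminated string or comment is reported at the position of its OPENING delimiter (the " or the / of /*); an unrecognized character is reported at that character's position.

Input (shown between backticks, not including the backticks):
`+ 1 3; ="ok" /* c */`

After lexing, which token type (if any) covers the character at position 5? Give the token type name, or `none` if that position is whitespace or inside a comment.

pos=0: emit PLUS '+'
pos=2: emit NUM '1' (now at pos=3)
pos=4: emit NUM '3' (now at pos=5)
pos=5: emit SEMI ';'
pos=7: emit EQ '='
pos=8: enter STRING mode
pos=8: emit STR "ok" (now at pos=12)
pos=13: enter COMMENT mode (saw '/*')
exit COMMENT mode (now at pos=20)
DONE. 6 tokens: [PLUS, NUM, NUM, SEMI, EQ, STR]
Position 5: char is ';' -> SEMI

Answer: SEMI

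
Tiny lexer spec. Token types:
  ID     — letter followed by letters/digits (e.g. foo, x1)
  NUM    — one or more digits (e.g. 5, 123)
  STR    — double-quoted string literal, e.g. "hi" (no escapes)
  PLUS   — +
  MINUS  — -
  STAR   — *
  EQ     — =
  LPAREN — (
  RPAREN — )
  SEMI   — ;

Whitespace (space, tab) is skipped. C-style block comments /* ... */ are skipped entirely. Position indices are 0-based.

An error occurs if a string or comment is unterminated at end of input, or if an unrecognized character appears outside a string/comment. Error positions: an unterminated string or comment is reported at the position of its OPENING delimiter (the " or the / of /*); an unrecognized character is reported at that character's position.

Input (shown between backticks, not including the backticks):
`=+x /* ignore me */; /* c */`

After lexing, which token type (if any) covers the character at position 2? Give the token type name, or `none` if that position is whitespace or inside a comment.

Answer: ID

Derivation:
pos=0: emit EQ '='
pos=1: emit PLUS '+'
pos=2: emit ID 'x' (now at pos=3)
pos=4: enter COMMENT mode (saw '/*')
exit COMMENT mode (now at pos=19)
pos=19: emit SEMI ';'
pos=21: enter COMMENT mode (saw '/*')
exit COMMENT mode (now at pos=28)
DONE. 4 tokens: [EQ, PLUS, ID, SEMI]
Position 2: char is 'x' -> ID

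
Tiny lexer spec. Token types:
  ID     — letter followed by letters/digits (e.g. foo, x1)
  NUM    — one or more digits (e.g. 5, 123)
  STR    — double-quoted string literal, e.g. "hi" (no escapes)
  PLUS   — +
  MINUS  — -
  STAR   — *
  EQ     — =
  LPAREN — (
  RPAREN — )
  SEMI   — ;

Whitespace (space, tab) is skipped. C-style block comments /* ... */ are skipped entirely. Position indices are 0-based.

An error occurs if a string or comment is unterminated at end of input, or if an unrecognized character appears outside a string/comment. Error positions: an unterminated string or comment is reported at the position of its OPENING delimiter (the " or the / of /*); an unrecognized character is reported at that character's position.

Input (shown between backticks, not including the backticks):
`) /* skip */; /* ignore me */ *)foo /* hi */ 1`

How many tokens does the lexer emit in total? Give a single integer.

Answer: 6

Derivation:
pos=0: emit RPAREN ')'
pos=2: enter COMMENT mode (saw '/*')
exit COMMENT mode (now at pos=12)
pos=12: emit SEMI ';'
pos=14: enter COMMENT mode (saw '/*')
exit COMMENT mode (now at pos=29)
pos=30: emit STAR '*'
pos=31: emit RPAREN ')'
pos=32: emit ID 'foo' (now at pos=35)
pos=36: enter COMMENT mode (saw '/*')
exit COMMENT mode (now at pos=44)
pos=45: emit NUM '1' (now at pos=46)
DONE. 6 tokens: [RPAREN, SEMI, STAR, RPAREN, ID, NUM]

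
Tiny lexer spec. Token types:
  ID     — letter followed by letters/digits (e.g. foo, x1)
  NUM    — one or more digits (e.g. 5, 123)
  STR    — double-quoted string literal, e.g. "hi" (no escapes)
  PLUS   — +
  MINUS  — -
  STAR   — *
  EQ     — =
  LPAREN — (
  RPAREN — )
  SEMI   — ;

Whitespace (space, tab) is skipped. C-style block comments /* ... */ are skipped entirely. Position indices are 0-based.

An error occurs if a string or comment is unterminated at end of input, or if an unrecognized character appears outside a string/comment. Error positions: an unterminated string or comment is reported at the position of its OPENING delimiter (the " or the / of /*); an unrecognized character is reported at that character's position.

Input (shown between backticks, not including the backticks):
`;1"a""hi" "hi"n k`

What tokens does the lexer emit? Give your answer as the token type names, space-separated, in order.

Answer: SEMI NUM STR STR STR ID ID

Derivation:
pos=0: emit SEMI ';'
pos=1: emit NUM '1' (now at pos=2)
pos=2: enter STRING mode
pos=2: emit STR "a" (now at pos=5)
pos=5: enter STRING mode
pos=5: emit STR "hi" (now at pos=9)
pos=10: enter STRING mode
pos=10: emit STR "hi" (now at pos=14)
pos=14: emit ID 'n' (now at pos=15)
pos=16: emit ID 'k' (now at pos=17)
DONE. 7 tokens: [SEMI, NUM, STR, STR, STR, ID, ID]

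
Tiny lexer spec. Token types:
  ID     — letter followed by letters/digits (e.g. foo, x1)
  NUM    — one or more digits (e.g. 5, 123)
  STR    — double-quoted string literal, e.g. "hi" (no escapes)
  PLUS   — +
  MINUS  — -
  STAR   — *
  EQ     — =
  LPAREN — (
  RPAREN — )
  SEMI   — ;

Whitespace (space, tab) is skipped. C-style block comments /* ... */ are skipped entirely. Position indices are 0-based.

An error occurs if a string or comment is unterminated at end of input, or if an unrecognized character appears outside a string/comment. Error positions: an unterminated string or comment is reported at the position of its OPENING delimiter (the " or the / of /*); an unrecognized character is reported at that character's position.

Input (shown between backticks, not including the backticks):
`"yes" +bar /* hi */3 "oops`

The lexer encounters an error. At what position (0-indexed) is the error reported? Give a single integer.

pos=0: enter STRING mode
pos=0: emit STR "yes" (now at pos=5)
pos=6: emit PLUS '+'
pos=7: emit ID 'bar' (now at pos=10)
pos=11: enter COMMENT mode (saw '/*')
exit COMMENT mode (now at pos=19)
pos=19: emit NUM '3' (now at pos=20)
pos=21: enter STRING mode
pos=21: ERROR — unterminated string

Answer: 21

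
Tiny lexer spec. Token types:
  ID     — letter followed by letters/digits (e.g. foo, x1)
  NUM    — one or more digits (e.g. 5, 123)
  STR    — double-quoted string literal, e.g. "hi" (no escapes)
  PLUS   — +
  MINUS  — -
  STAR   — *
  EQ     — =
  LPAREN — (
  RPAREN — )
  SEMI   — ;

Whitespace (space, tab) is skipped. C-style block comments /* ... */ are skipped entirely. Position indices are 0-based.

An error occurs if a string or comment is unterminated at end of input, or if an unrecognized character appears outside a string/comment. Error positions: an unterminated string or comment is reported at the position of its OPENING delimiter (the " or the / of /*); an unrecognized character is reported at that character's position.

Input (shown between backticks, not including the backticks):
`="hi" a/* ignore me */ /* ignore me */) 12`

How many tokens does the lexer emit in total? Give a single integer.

Answer: 5

Derivation:
pos=0: emit EQ '='
pos=1: enter STRING mode
pos=1: emit STR "hi" (now at pos=5)
pos=6: emit ID 'a' (now at pos=7)
pos=7: enter COMMENT mode (saw '/*')
exit COMMENT mode (now at pos=22)
pos=23: enter COMMENT mode (saw '/*')
exit COMMENT mode (now at pos=38)
pos=38: emit RPAREN ')'
pos=40: emit NUM '12' (now at pos=42)
DONE. 5 tokens: [EQ, STR, ID, RPAREN, NUM]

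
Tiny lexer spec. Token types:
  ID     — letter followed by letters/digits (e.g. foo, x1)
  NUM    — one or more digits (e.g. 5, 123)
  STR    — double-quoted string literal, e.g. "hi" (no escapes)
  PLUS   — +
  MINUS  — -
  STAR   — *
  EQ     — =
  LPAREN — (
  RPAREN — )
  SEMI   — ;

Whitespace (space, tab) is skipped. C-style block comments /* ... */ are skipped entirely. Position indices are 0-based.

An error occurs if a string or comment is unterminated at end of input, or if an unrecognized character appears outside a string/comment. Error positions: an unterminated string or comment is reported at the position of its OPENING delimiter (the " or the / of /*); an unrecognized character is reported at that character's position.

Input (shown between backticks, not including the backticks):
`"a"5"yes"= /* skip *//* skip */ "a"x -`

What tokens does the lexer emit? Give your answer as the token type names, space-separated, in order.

Answer: STR NUM STR EQ STR ID MINUS

Derivation:
pos=0: enter STRING mode
pos=0: emit STR "a" (now at pos=3)
pos=3: emit NUM '5' (now at pos=4)
pos=4: enter STRING mode
pos=4: emit STR "yes" (now at pos=9)
pos=9: emit EQ '='
pos=11: enter COMMENT mode (saw '/*')
exit COMMENT mode (now at pos=21)
pos=21: enter COMMENT mode (saw '/*')
exit COMMENT mode (now at pos=31)
pos=32: enter STRING mode
pos=32: emit STR "a" (now at pos=35)
pos=35: emit ID 'x' (now at pos=36)
pos=37: emit MINUS '-'
DONE. 7 tokens: [STR, NUM, STR, EQ, STR, ID, MINUS]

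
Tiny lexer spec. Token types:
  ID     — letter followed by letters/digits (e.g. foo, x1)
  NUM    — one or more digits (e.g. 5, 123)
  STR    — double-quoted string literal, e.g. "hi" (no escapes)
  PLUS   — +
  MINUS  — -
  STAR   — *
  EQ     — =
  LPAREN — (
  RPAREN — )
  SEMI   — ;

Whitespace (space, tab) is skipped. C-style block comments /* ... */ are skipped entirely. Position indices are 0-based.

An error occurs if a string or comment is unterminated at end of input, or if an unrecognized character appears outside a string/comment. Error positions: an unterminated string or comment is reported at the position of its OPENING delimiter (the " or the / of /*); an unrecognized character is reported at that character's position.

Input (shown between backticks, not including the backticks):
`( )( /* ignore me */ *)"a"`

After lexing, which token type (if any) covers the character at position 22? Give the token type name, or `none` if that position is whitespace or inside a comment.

pos=0: emit LPAREN '('
pos=2: emit RPAREN ')'
pos=3: emit LPAREN '('
pos=5: enter COMMENT mode (saw '/*')
exit COMMENT mode (now at pos=20)
pos=21: emit STAR '*'
pos=22: emit RPAREN ')'
pos=23: enter STRING mode
pos=23: emit STR "a" (now at pos=26)
DONE. 6 tokens: [LPAREN, RPAREN, LPAREN, STAR, RPAREN, STR]
Position 22: char is ')' -> RPAREN

Answer: RPAREN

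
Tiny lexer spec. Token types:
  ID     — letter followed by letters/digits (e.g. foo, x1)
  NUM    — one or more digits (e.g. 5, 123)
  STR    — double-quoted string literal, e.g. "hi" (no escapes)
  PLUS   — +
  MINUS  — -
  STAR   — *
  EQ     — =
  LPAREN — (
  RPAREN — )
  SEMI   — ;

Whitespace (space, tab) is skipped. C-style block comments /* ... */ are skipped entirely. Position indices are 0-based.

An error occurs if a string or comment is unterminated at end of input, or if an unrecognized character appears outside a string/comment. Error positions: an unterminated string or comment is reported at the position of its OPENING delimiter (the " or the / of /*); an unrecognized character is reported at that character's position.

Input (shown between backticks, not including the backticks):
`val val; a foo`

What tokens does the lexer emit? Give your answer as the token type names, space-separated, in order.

Answer: ID ID SEMI ID ID

Derivation:
pos=0: emit ID 'val' (now at pos=3)
pos=4: emit ID 'val' (now at pos=7)
pos=7: emit SEMI ';'
pos=9: emit ID 'a' (now at pos=10)
pos=11: emit ID 'foo' (now at pos=14)
DONE. 5 tokens: [ID, ID, SEMI, ID, ID]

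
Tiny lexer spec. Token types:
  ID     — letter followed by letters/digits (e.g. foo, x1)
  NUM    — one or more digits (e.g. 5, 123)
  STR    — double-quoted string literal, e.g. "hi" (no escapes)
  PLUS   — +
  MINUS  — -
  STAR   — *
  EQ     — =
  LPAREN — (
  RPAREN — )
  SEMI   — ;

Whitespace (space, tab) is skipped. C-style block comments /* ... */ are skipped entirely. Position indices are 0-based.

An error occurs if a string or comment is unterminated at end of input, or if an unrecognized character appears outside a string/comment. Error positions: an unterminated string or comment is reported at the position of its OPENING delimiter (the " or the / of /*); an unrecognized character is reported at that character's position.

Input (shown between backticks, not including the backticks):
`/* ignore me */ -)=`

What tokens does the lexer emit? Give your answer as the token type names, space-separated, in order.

pos=0: enter COMMENT mode (saw '/*')
exit COMMENT mode (now at pos=15)
pos=16: emit MINUS '-'
pos=17: emit RPAREN ')'
pos=18: emit EQ '='
DONE. 3 tokens: [MINUS, RPAREN, EQ]

Answer: MINUS RPAREN EQ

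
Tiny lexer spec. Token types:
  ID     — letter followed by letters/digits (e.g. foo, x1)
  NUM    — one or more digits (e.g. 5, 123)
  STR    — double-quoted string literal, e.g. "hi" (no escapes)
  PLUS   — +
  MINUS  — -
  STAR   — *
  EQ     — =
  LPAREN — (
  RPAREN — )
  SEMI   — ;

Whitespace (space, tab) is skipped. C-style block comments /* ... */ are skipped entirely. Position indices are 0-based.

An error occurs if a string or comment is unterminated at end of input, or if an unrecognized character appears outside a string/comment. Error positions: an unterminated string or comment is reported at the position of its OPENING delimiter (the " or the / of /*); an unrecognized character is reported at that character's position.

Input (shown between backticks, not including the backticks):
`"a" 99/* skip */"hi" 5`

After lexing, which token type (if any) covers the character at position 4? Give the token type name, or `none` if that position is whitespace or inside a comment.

pos=0: enter STRING mode
pos=0: emit STR "a" (now at pos=3)
pos=4: emit NUM '99' (now at pos=6)
pos=6: enter COMMENT mode (saw '/*')
exit COMMENT mode (now at pos=16)
pos=16: enter STRING mode
pos=16: emit STR "hi" (now at pos=20)
pos=21: emit NUM '5' (now at pos=22)
DONE. 4 tokens: [STR, NUM, STR, NUM]
Position 4: char is '9' -> NUM

Answer: NUM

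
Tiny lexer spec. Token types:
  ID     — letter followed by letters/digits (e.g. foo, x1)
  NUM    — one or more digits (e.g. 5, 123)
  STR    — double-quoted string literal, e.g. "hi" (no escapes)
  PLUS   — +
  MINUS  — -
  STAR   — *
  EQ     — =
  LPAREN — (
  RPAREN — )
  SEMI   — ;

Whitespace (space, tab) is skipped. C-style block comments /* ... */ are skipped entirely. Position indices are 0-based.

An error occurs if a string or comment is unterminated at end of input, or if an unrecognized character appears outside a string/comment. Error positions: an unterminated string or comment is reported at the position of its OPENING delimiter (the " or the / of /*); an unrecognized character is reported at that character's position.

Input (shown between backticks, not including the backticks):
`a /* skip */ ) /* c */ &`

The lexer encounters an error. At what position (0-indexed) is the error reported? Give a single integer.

pos=0: emit ID 'a' (now at pos=1)
pos=2: enter COMMENT mode (saw '/*')
exit COMMENT mode (now at pos=12)
pos=13: emit RPAREN ')'
pos=15: enter COMMENT mode (saw '/*')
exit COMMENT mode (now at pos=22)
pos=23: ERROR — unrecognized char '&'

Answer: 23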